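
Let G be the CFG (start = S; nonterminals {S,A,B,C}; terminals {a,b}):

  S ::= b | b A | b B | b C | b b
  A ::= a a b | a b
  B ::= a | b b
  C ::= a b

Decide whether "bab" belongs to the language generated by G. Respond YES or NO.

Convert to CNF:
  S -> T1 A | T1 B | T1 C | T1 T1 | b
  A -> T0 T1 | T0 X2
  B -> T1 T1 | a
  C -> T0 T1
  T0 -> a
  T1 -> b
  X2 -> T0 T1

Fill CYK table bottom-up:
  [0..0]={S,T1}  "b"  orig:{S}
  [1..1]={B,T0}  "a"  orig:{B}
  [2..2]={S,T1}  "b"  orig:{S}
  [0..1]={S}  "ba"
  [1..2]={A,C,X2}  "ab"  orig:{A,C}
  [0..2]={S}  "bab"

S ∈ T[0,2] ⇒ YES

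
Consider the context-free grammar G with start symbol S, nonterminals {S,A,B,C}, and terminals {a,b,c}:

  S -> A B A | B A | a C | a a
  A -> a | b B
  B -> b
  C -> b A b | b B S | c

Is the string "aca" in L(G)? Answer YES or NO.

Convert to CNF:
  S -> A X4 | B A | T1 C | T1 T1
  A -> T0 B | a
  B -> b
  C -> T0 X2 | T0 X3 | c
  T0 -> b
  T1 -> a
  X2 -> A T0
  X3 -> B S
  X4 -> B A

CYK table (by increasing span):
  [0..0]={A,T1}  "a"  orig:{A}
  [1..1]={C}  "c"
  [2..2]={A,T1}  "a"  orig:{A}
  [0..1]={S}  "ac"
  [1..2]=∅  "ca"
  [0..2]=∅  "aca"

S ∉ T[0,2] ⇒ NO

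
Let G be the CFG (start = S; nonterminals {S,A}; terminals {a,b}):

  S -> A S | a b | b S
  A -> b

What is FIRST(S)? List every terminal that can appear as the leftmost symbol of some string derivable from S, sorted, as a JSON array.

FIRST sets, iterate to fixpoint:
pass 1:
  A via A→b: +{b}
  S via S→A S: +{b}
  S via S→a b: +{a}
  S: {a,b}  A: {b}
pass 2: — fixpoint
  S: {a,b}  A: {b}

FIRST(S) = ["a", "b"]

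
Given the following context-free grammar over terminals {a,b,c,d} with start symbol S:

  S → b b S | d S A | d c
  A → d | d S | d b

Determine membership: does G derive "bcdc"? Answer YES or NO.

Convert to CNF:
  S -> T0 T2 | T0 X4 | T1 X3
  A -> T0 S | T0 T1 | d
  T0 -> d
  T1 -> b
  T2 -> c
  X3 -> T1 S
  X4 -> S A

Fill CYK table bottom-up:
  T[0,0] 'b' = {T1}  orig:{}
  T[1,1] 'c' = {T2}  orig:{}
  T[2,2] 'd' = {A,T0}  orig:{A}
  T[3,3] 'c' = {T2}  orig:{}
  T[0,1] 'bc' = ∅
  T[1,2] 'cd' = ∅
  T[2,3] 'dc' = {S}
  T[0,2] 'bcd' = ∅
  T[1,3] 'cdc' = ∅
  T[0,3] 'bcdc' = ∅

S ∉ T[0,3] ⇒ NO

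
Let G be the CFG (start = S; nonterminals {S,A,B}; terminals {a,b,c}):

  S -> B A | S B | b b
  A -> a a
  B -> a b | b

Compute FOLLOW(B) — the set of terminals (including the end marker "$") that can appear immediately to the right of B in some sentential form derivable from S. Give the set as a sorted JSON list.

FIRST sets, iterate to fixpoint:
[1]
  A via A→a a: +{a}
  B via B→a b: +{a}
  B via B→b: +{b}
  S via S→B A: +{a,b}
  S: {a,b}  A: {a}  B: {a,b}
[2] — fixpoint
  S: {a,b}  A: {a}  B: {a,b}

FOLLOW sets:
seed FOLLOW(S) with $
pass 1:
  S→B A: FOLLOW(B) ⊇ FIRST(A) = {a}; new: +{a}
  S→B A: FOLLOW(A) ⊇ FOLLOW(S) ⊇ {$}; new: +{$}
  S→S B: FOLLOW(S) ⊇ FIRST(B) = {a,b}; new: +{a,b}
  S→S B: FOLLOW(B) ⊇ FOLLOW(S) ⊇ {$,a,b}; new: +{$,b}
  FOLLOW(S)={$,a,b}  FOLLOW(A)={$}  FOLLOW(B)={$,a,b}
pass 2:
  S→B A: FOLLOW(A) ⊇ FOLLOW(S) ⊇ {$,a,b}; new: +{a,b}
  FOLLOW(S)={$,a,b}  FOLLOW(A)={$,a,b}  FOLLOW(B)={$,a,b}
pass 3: (stable)
  FOLLOW(S)={$,a,b}  FOLLOW(A)={$,a,b}  FOLLOW(B)={$,a,b}

FOLLOW(B) = ["$", "a", "b"]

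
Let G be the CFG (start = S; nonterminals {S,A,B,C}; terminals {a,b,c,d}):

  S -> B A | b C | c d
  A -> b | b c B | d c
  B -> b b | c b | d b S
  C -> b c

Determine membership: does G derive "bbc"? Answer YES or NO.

Convert to CNF:
  S -> B A | T0 C | T1 T2
  A -> T0 X3 | T2 T1 | b
  B -> T0 T0 | T1 T0 | T2 X4
  C -> T0 T1
  T0 -> b
  T1 -> c
  T2 -> d
  X3 -> T1 B
  X4 -> T0 S

CYK fill:
  cell(0,0) b: {A,T0}  orig:{A}
  cell(1,1) b: {A,T0}  orig:{A}
  cell(2,2) c: {T1}  orig:{}
  cell(0,1) bb: {B}
  cell(1,2) bc: {C}
  cell(0,2) bbc: {S}

S ∈ T[0,2] ⇒ YES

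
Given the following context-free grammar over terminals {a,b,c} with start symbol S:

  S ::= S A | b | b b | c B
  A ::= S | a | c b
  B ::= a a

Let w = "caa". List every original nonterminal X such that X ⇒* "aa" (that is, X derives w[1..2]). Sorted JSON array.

Convert to CNF:
  S -> S A | T0 T0 | T1 B | b
  A -> S A | T0 T0 | T1 B | T1 T0 | a | b
  B -> T2 T2
  T0 -> b
  T1 -> c
  T2 -> a

CYK table (by increasing span) — only the sub-triangle for w[1..2]:
  cell(1,1) a: {A,T2}  orig:{A}
  cell(2,2) a: {A,T2}  orig:{A}
  cell(1,2) aa: {B}

Original NTs in T[1,2] deriving "aa": ["B"]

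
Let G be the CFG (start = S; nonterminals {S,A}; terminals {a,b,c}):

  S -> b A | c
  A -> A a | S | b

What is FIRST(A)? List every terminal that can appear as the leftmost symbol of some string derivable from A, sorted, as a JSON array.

FIRST iteration:
[1]
  A via A→b: +{b}
  S via S→b A: +{b}
  S via S→c: +{c}
  FIRST[S]={b,c}  FIRST[A]={b}
[2]
  A via A→S: +{c}
  FIRST[S]={b,c}  FIRST[A]={b,c}
[3] — fixpoint
  FIRST[S]={b,c}  FIRST[A]={b,c}

FIRST(A) = ["b", "c"]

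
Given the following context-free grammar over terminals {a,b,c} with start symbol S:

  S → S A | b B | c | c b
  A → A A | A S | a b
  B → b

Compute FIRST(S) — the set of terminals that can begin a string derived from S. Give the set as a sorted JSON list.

FIRST sets, iterate to fixpoint:
iter 1:
  A via A→a b: +{a}
  B via B→b: +{b}
  S via S→b B: +{b}
  S via S→c: +{c}
  FIRST(S)={b,c}  FIRST(A)={a}  FIRST(B)={b}
iter 2: (stable)
  FIRST(S)={b,c}  FIRST(A)={a}  FIRST(B)={b}

FIRST(S) = ["b", "c"]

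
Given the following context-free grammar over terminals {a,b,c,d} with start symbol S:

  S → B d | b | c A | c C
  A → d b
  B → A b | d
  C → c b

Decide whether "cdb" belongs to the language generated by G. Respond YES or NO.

CNF form of G:
  S -> B T0 | T2 A | T2 C | b
  A -> T0 T1
  B -> A T1 | d
  C -> T2 T1
  T0 -> d
  T1 -> b
  T2 -> c

CYK fill:
  T[0,0] 'c' = {T2}  orig:{}
  T[1,1] 'd' = {B,T0}  orig:{B}
  T[2,2] 'b' = {S,T1}  orig:{S}
  T[0,1] 'cd' = ∅
  T[1,2] 'db' = {A}
  T[0,2] 'cdb' = {S}

S ∈ T[0,2] ⇒ YES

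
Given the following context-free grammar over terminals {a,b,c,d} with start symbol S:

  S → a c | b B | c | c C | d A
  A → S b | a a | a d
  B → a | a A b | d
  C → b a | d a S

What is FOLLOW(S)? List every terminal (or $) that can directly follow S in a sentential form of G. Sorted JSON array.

FIRST sets, iterate to fixpoint:
round 1:
  A via A→a a: +{a}
  B via B→a: +{a}
  B via B→d: +{d}
  C via C→b a: +{b}
  C via C→d a S: +{d}
  S via S→a c: +{a}
  S via S→b B: +{b}
  S via S→c: +{c}
  S via S→d A: +{d}
  FIRST(S)={a,b,c,d}  FIRST(A)={a}  FIRST(B)={a,d}  FIRST(C)={b,d}
round 2:
  A via A→S b: +{b,c,d}
  FIRST(S)={a,b,c,d}  FIRST(A)={a,b,c,d}  FIRST(B)={a,d}  FIRST(C)={b,d}
round 3: (no change)
  FIRST(S)={a,b,c,d}  FIRST(A)={a,b,c,d}  FIRST(B)={a,d}  FIRST(C)={b,d}

FOLLOW sets:
initialize: $ ∈ FOLLOW(S)
iter 1:
  A→S b: FOLLOW(S) ⊇ FIRST(b) = {b}; new: +{b}
  B→a A b: FOLLOW(A) ⊇ FIRST(b) = {b}; new: +{b}
  S→b B: FOLLOW(B) ⊇ FOLLOW(S) ⊇ {$,b}; new: +{$,b}
  S→c C: FOLLOW(C) ⊇ FOLLOW(S) ⊇ {$,b}; new: +{$,b}
  S→d A: FOLLOW(A) ⊇ FOLLOW(S) ⊇ {$,b}; new: +{$}
  S: {$,b}  A: {$,b}  B: {$,b}  C: {$,b}
iter 2: — fixpoint
  S: {$,b}  A: {$,b}  B: {$,b}  C: {$,b}

FOLLOW(S) = ["$", "b"]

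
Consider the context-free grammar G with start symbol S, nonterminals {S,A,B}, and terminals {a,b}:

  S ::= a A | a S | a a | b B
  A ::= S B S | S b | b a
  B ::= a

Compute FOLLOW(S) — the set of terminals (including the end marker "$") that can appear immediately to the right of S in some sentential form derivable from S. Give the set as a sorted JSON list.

Compute FIRST by fixpoint:
pass 1:
  A via A→b a: +{b}
  B via B→a: +{a}
  S via S→a A: +{a}
  S via S→b B: +{b}
  FIRST[S]={a,b}  FIRST[A]={b}  FIRST[B]={a}
pass 2:
  A via A→S B S: +{a}
  FIRST[S]={a,b}  FIRST[A]={a,b}  FIRST[B]={a}
pass 3: (stable)
  FIRST[S]={a,b}  FIRST[A]={a,b}  FIRST[B]={a}

Compute FOLLOW by fixpoint:
seed FOLLOW(S) with $
[1]
  A→S B S: FOLLOW(S) ⊇ FIRST(B) = {a}; new: +{a}
  A→S B S: FOLLOW(B) ⊇ FIRST(S) = {a,b}; new: +{a,b}
  A→S b: FOLLOW(S) ⊇ FIRST(b) = {b}; new: +{b}
  S→a A: FOLLOW(A) ⊇ FOLLOW(S) ⊇ {$,a,b}; new: +{$,a,b}
  S→b B: FOLLOW(B) ⊇ FOLLOW(S) ⊇ {$,a,b}; new: +{$}
  FOLLOW[S]={$,a,b}  FOLLOW[A]={$,a,b}  FOLLOW[B]={$,a,b}
[2] (stable)
  FOLLOW[S]={$,a,b}  FOLLOW[A]={$,a,b}  FOLLOW[B]={$,a,b}

FOLLOW(S) = ["$", "a", "b"]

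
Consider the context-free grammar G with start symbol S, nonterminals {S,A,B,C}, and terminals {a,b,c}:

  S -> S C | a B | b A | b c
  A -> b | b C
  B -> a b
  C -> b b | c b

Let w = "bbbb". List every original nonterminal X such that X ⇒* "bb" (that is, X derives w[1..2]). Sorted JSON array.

Convert to CNF:
  S -> S C | T0 A | T0 T2 | T1 B
  A -> T0 C | b
  B -> T1 T0
  C -> T0 T0 | T2 T0
  T0 -> b
  T1 -> a
  T2 -> c

Fill CYK table bottom-up (cells [i..j] with 1 ≤ i ≤ j ≤ 2 only):
  T[1,1] 'b' = {A,T0}  orig:{A}
  T[2,2] 'b' = {A,T0}  orig:{A}
  T[1,2] 'bb' = {C,S}

Original NTs in T[1,2] deriving "bb": ["C", "S"]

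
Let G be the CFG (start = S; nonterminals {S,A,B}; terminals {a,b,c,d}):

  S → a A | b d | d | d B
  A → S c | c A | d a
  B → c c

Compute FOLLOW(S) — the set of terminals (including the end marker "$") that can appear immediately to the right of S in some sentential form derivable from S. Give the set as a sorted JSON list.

FIRST sets, iterate to fixpoint:
iter 1:
  A via A→c A: +{c}
  A via A→d a: +{d}
  B via B→c c: +{c}
  S via S→a A: +{a}
  S via S→b d: +{b}
  S via S→d: +{d}
  S: {a,b,d}  A: {c,d}  B: {c}
iter 2:
  A via A→S c: +{a,b}
  S: {a,b,d}  A: {a,b,c,d}  B: {c}
iter 3: — fixpoint
  S: {a,b,d}  A: {a,b,c,d}  B: {c}

FOLLOW iteration:
seed FOLLOW(S) with $
pass 1:
  A→S c: FOLLOW(S) ⊇ FIRST(c) = {c}; new: +{c}
  S→a A: FOLLOW(A) ⊇ FOLLOW(S) ⊇ {$,c}; new: +{$,c}
  S→d B: FOLLOW(B) ⊇ FOLLOW(S) ⊇ {$,c}; new: +{$,c}
  S: {$,c}  A: {$,c}  B: {$,c}
pass 2: — fixpoint
  S: {$,c}  A: {$,c}  B: {$,c}

FOLLOW(S) = ["$", "c"]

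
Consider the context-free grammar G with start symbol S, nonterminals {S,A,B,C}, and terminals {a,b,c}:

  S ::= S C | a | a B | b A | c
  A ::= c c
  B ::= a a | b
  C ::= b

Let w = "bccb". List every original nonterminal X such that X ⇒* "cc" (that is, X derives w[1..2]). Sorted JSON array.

Convert to CNF:
  S -> S C | T1 B | T2 A | a | c
  A -> T0 T0
  B -> T1 T1 | b
  C -> b
  T0 -> c
  T1 -> a
  T2 -> b

CYK fill — only the sub-triangle for w[1..2]:
  T[1,1] 'c' = {S,T0}  orig:{S}
  T[2,2] 'c' = {S,T0}  orig:{S}
  T[1,2] 'cc' = {A}

Original NTs in T[1,2] deriving "cc": ["A"]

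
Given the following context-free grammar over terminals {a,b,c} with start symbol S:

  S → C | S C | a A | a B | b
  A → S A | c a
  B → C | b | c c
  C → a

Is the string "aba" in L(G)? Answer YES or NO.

CNF form of G:
  S -> S C | T1 A | T1 B | a | b
  A -> S A | T0 T1
  B -> T0 T0 | a | b
  C -> a
  T0 -> c
  T1 -> a

Fill CYK table bottom-up:
  cell(0,0) a: {B,C,S,T1}  orig:{B,C,S}
  cell(1,1) b: {B,S}
  cell(2,2) a: {B,C,S,T1}  orig:{B,C,S}
  cell(0,1) ab: {S}
  cell(1,2) ba: {S}
  cell(0,2) aba: {S}

S ∈ T[0,2] ⇒ YES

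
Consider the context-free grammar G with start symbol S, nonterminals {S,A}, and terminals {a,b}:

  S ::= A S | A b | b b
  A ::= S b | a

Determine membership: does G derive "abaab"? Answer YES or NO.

CNF form of G:
  S -> A S | A T0 | T0 T0
  A -> S T0 | a
  T0 -> b

CYK table (by increasing span):
  [0..0]={A}  "a"
  [1..1]={T0}  "b"  orig:{}
  [2..2]={A}  "a"
  [3..3]={A}  "a"
  [4..4]={T0}  "b"  orig:{}
  [0..1]={S}  "ab"
  [1..2]=∅  "ba"
  [2..3]=∅  "aa"
  [3..4]={S}  "ab"
  [0..2]=∅  "aba"
  [1..3]=∅  "baa"
  [2..4]={S}  "aab"
  [0..3]=∅  "abaa"
  [1..4]=∅  "baab"
  [0..4]=∅  "abaab"

S ∉ T[0,4] ⇒ NO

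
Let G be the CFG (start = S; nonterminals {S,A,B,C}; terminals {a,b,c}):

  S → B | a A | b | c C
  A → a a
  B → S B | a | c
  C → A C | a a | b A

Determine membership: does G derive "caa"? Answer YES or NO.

CNF form of G:
  S -> S B | T0 A | T2 C | a | b | c
  A -> T0 T0
  B -> S B | a | c
  C -> A C | T0 T0 | T1 A
  T0 -> a
  T1 -> b
  T2 -> c

CYK table (by increasing span):
  [0..0]={B,S,T2}  "c"  orig:{B,S}
  [1..1]={B,S,T0}  "a"  orig:{B,S}
  [2..2]={B,S,T0}  "a"  orig:{B,S}
  [0..1]={B,S}  "ca"
  [1..2]={A,B,C,S}  "aa"
  [0..2]={B,S}  "caa"

S ∈ T[0,2] ⇒ YES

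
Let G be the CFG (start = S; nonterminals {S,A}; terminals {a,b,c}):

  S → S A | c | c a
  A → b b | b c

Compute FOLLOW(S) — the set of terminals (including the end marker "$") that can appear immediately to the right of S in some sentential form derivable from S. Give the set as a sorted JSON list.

FIRST iteration:
round 1:
  A via A→b b: +{b}
  S via S→c: +{c}
  FIRST(S)={c}  FIRST(A)={b}
round 2: (no change)
  FIRST(S)={c}  FIRST(A)={b}

FOLLOW iteration:
initialize: $ ∈ FOLLOW(S)
pass 1:
  S→S A: FOLLOW(S) ⊇ FIRST(A) = {b}; new: +{b}
  S→S A: FOLLOW(A) ⊇ FOLLOW(S) ⊇ {$,b}; new: +{$,b}
  FOLLOW[S]={$,b}  FOLLOW[A]={$,b}
pass 2: done
  FOLLOW[S]={$,b}  FOLLOW[A]={$,b}

FOLLOW(S) = ["$", "b"]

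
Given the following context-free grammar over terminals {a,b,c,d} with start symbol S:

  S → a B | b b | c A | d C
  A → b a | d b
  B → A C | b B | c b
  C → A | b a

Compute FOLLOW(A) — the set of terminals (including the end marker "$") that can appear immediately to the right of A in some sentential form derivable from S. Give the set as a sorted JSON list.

FIRST sets, iterate to fixpoint:
round 1:
  A via A→b a: +{b}
  A via A→d b: +{d}
  B via B→A C: +{b,d}
  B via B→c b: +{c}
  C via C→A: +{b,d}
  S via S→a B: +{a}
  S via S→b b: +{b}
  S via S→c A: +{c}
  S via S→d C: +{d}
  S: {a,b,c,d}  A: {b,d}  B: {b,c,d}  C: {b,d}
round 2: (stable)
  S: {a,b,c,d}  A: {b,d}  B: {b,c,d}  C: {b,d}

FOLLOW sets:
initialize: $ ∈ FOLLOW(S)
pass 1:
  B→A C: FOLLOW(A) ⊇ FIRST(C) = {b,d}; new: +{b,d}
  S→a B: FOLLOW(B) ⊇ FOLLOW(S) ⊇ {$}; new: +{$}
  S→c A: FOLLOW(A) ⊇ FOLLOW(S) ⊇ {$}; new: +{$}
  S→d C: FOLLOW(C) ⊇ FOLLOW(S) ⊇ {$}; new: +{$}
  FOLLOW(S)={$}  FOLLOW(A)={$,b,d}  FOLLOW(B)={$}  FOLLOW(C)={$}
pass 2: (no change)
  FOLLOW(S)={$}  FOLLOW(A)={$,b,d}  FOLLOW(B)={$}  FOLLOW(C)={$}

FOLLOW(A) = ["$", "b", "d"]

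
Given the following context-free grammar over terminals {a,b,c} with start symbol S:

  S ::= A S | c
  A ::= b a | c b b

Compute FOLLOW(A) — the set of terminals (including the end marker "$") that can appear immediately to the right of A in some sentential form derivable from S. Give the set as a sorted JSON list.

FIRST iteration:
iter 1:
  A via A→b a: +{b}
  A via A→c b b: +{c}
  S via S→A S: +{b,c}
  S: {b,c}  A: {b,c}
iter 2: (no change)
  S: {b,c}  A: {b,c}

FOLLOW sets:
FOLLOW(S) := {$}
pass 1:
  S→A S: FOLLOW(A) ⊇ FIRST(S) = {b,c}; new: +{b,c}
  FOLLOW[S]={$}  FOLLOW[A]={b,c}
pass 2: (stable)
  FOLLOW[S]={$}  FOLLOW[A]={b,c}

FOLLOW(A) = ["b", "c"]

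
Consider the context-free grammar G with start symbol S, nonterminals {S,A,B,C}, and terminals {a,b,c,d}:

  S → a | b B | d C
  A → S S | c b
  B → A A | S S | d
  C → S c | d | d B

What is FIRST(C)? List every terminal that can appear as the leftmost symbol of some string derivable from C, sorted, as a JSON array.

FIRST sets, iterate to fixpoint:
round 1:
  A via A→c b: +{c}
  B via B→A A: +{c}
  B via B→d: +{d}
  C via C→d: +{d}
  S via S→a: +{a}
  S via S→b B: +{b}
  S via S→d C: +{d}
  FIRST[S]={a,b,d}  FIRST[A]={c}  FIRST[B]={c,d}  FIRST[C]={d}
round 2:
  A via A→S S: +{a,b,d}
  B via B→A A: +{a,b}
  C via C→S c: +{a,b}
  FIRST[S]={a,b,d}  FIRST[A]={a,b,c,d}  FIRST[B]={a,b,c,d}  FIRST[C]={a,b,d}
round 3: — fixpoint
  FIRST[S]={a,b,d}  FIRST[A]={a,b,c,d}  FIRST[B]={a,b,c,d}  FIRST[C]={a,b,d}

FIRST(C) = ["a", "b", "d"]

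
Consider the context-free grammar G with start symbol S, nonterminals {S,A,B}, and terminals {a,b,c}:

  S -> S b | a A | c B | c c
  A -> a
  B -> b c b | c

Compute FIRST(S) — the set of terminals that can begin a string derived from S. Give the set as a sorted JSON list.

Compute FIRST by fixpoint:
iter 1:
  A via A→a: +{a}
  B via B→b c b: +{b}
  B via B→c: +{c}
  S via S→a A: +{a}
  S via S→c B: +{c}
  FIRST[S]={a,c}  FIRST[A]={a}  FIRST[B]={b,c}
iter 2: (no change)
  FIRST[S]={a,c}  FIRST[A]={a}  FIRST[B]={b,c}

FIRST(S) = ["a", "c"]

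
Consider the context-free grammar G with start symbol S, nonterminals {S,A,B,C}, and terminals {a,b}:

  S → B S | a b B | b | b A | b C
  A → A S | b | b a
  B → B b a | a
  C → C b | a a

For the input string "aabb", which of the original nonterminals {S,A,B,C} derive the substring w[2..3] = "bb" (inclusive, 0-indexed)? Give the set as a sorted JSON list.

CNF form of G:
  S -> B S | T0 A | T0 C | T1 X3 | b
  A -> A S | T0 T1 | b
  B -> B X2 | a
  C -> C T0 | T1 T1
  T0 -> b
  T1 -> a
  X2 -> T0 T1
  X3 -> T0 B

CYK table (by increasing span), restricted to cells inside w[2..3]:
  T[2,2] 'b' = {A,S,T0}  orig:{A,S}
  T[3,3] 'b' = {A,S,T0}  orig:{A,S}
  T[2,3] 'bb' = {A,S}

Original NTs in T[2,3] deriving "bb": ["A", "S"]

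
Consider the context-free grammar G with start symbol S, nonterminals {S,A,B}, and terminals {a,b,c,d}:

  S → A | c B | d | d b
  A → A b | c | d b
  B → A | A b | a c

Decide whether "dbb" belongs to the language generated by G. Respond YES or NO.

CNF form of G:
  S -> A T0 | T1 T0 | T3 B | c | d
  A -> A T0 | T1 T0 | c
  B -> A T0 | T1 T0 | T2 T3 | c
  T0 -> b
  T1 -> d
  T2 -> a
  T3 -> c

CYK table (by increasing span):
  [0..0]={S,T1}  "d"  orig:{S}
  [1..1]={T0}  "b"  orig:{}
  [2..2]={T0}  "b"  orig:{}
  [0..1]={A,B,S}  "db"
  [1..2]=∅  "bb"
  [0..2]={A,B,S}  "dbb"

S ∈ T[0,2] ⇒ YES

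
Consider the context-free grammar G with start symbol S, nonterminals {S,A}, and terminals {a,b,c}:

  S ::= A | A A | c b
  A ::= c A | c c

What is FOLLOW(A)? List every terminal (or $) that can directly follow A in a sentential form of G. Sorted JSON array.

FIRST iteration:
iter 1:
  A via A→c A: +{c}
  S via S→A: +{c}
  FIRST[S]={c}  FIRST[A]={c}
iter 2: done
  FIRST[S]={c}  FIRST[A]={c}

FOLLOW sets:
FOLLOW(S) := {$}
round 1:
  S→A: FOLLOW(A) ⊇ FOLLOW(S) ⊇ {$}; new: +{$}
  S→A A: FOLLOW(A) ⊇ FIRST(A) = {c}; new: +{c}
  S: {$}  A: {$,c}
round 2: done
  S: {$}  A: {$,c}

FOLLOW(A) = ["$", "c"]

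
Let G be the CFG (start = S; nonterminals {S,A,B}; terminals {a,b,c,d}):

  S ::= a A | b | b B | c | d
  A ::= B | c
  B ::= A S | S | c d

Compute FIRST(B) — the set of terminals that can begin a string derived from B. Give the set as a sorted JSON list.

FIRST sets, iterate to fixpoint:
round 1:
  A via A→c: +{c}
  B via B→A S: +{c}
  S via S→a A: +{a}
  S via S→b: +{b}
  S via S→c: +{c}
  S via S→d: +{d}
  S: {a,b,c,d}  A: {c}  B: {c}
round 2:
  B via B→S: +{a,b,d}
  S: {a,b,c,d}  A: {c}  B: {a,b,c,d}
round 3:
  A via A→B: +{a,b,d}
  S: {a,b,c,d}  A: {a,b,c,d}  B: {a,b,c,d}
round 4: (stable)
  S: {a,b,c,d}  A: {a,b,c,d}  B: {a,b,c,d}

FIRST(B) = ["a", "b", "c", "d"]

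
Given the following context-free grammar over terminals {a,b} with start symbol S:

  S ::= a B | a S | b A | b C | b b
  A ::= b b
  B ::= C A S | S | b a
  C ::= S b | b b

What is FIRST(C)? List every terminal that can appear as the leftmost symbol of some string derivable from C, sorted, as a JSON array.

Compute FIRST by fixpoint:
pass 1:
  A via A→b b: +{b}
  B via B→b a: +{b}
  C via C→b b: +{b}
  S via S→a B: +{a}
  S via S→b A: +{b}
  S: {a,b}  A: {b}  B: {b}  C: {b}
pass 2:
  B via B→S: +{a}
  C via C→S b: +{a}
  S: {a,b}  A: {b}  B: {a,b}  C: {a,b}
pass 3: (no change)
  S: {a,b}  A: {b}  B: {a,b}  C: {a,b}

FIRST(C) = ["a", "b"]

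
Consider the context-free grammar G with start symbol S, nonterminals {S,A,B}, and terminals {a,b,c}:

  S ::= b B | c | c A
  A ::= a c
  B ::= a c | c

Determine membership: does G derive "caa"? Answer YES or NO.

CNF form of G:
  S -> T1 A | T2 B | c
  A -> T0 T1
  B -> T0 T1 | c
  T0 -> a
  T1 -> c
  T2 -> b

CYK table (by increasing span):
  T[0,0] 'c' = {B,S,T1}  orig:{B,S}
  T[1,1] 'a' = {T0}  orig:{}
  T[2,2] 'a' = {T0}  orig:{}
  T[0,1] 'ca' = ∅
  T[1,2] 'aa' = ∅
  T[0,2] 'caa' = ∅

S ∉ T[0,2] ⇒ NO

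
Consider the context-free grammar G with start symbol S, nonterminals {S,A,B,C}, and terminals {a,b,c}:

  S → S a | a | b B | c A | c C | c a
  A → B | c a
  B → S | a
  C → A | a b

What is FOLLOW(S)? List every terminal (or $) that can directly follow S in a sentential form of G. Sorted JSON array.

FIRST iteration:
round 1:
  A via A→c a: +{c}
  B via B→a: +{a}
  C via C→A: +{c}
  C via C→a b: +{a}
  S via S→a: +{a}
  S via S→b B: +{b}
  S via S→c A: +{c}
  FIRST[S]={a,b,c}  FIRST[A]={c}  FIRST[B]={a}  FIRST[C]={a,c}
round 2:
  A via A→B: +{a}
  B via B→S: +{b,c}
  FIRST[S]={a,b,c}  FIRST[A]={a,c}  FIRST[B]={a,b,c}  FIRST[C]={a,c}
round 3:
  A via A→B: +{b}
  C via C→A: +{b}
  FIRST[S]={a,b,c}  FIRST[A]={a,b,c}  FIRST[B]={a,b,c}  FIRST[C]={a,b,c}
round 4: (stable)
  FIRST[S]={a,b,c}  FIRST[A]={a,b,c}  FIRST[B]={a,b,c}  FIRST[C]={a,b,c}

FOLLOW sets:
initialize: $ ∈ FOLLOW(S)
iter 1:
  S→S a: FOLLOW(S) ⊇ FIRST(a) = {a}; new: +{a}
  S→b B: FOLLOW(B) ⊇ FOLLOW(S) ⊇ {$,a}; new: +{$,a}
  S→c A: FOLLOW(A) ⊇ FOLLOW(S) ⊇ {$,a}; new: +{$,a}
  S→c C: FOLLOW(C) ⊇ FOLLOW(S) ⊇ {$,a}; new: +{$,a}
  S: {$,a}  A: {$,a}  B: {$,a}  C: {$,a}
iter 2: (no change)
  S: {$,a}  A: {$,a}  B: {$,a}  C: {$,a}

FOLLOW(S) = ["$", "a"]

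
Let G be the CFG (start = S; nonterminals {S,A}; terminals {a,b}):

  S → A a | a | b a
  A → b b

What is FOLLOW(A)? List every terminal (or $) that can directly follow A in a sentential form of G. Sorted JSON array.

FIRST iteration:
[1]
  A via A→b b: +{b}
  S via S→A a: +{b}
  S via S→a: +{a}
  FIRST(S)={a,b}  FIRST(A)={b}
[2] done
  FIRST(S)={a,b}  FIRST(A)={b}

Compute FOLLOW by fixpoint:
initialize: $ ∈ FOLLOW(S)
iter 1:
  S→A a: FOLLOW(A) ⊇ FIRST(a) = {a}; new: +{a}
  FOLLOW(S)={$}  FOLLOW(A)={a}
iter 2: — fixpoint
  FOLLOW(S)={$}  FOLLOW(A)={a}

FOLLOW(A) = ["a"]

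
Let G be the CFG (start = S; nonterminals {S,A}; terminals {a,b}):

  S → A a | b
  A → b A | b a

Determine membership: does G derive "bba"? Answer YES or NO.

CNF form of G:
  S -> A T1 | b
  A -> T0 A | T0 T1
  T0 -> b
  T1 -> a

Fill CYK table bottom-up:
  T[0,0] 'b' = {S,T0}  orig:{S}
  T[1,1] 'b' = {S,T0}  orig:{S}
  T[2,2] 'a' = {T1}  orig:{}
  T[0,1] 'bb' = ∅
  T[1,2] 'ba' = {A}
  T[0,2] 'bba' = {A}

S ∉ T[0,2] ⇒ NO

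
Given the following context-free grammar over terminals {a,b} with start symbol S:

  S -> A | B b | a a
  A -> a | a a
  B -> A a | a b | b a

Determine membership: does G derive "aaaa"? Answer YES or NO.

Convert to CNF:
  S -> B T1 | T0 T0 | a
  A -> T0 T0 | a
  B -> A T0 | T0 T1 | T1 T0
  T0 -> a
  T1 -> b

CYK fill:
  cell(0,0) a: {A,S,T0}  orig:{A,S}
  cell(1,1) a: {A,S,T0}  orig:{A,S}
  cell(2,2) a: {A,S,T0}  orig:{A,S}
  cell(3,3) a: {A,S,T0}  orig:{A,S}
  cell(0,1) aa: {A,B,S}
  cell(1,2) aa: {A,B,S}
  cell(2,3) aa: {A,B,S}
  cell(0,2) aaa: {B}
  cell(1,3) aaa: {B}
  cell(0,3) aaaa: ∅

S ∉ T[0,3] ⇒ NO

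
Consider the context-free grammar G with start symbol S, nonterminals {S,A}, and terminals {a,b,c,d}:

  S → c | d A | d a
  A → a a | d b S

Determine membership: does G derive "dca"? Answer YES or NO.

Convert to CNF:
  S -> T1 A | T1 T0 | c
  A -> T0 T0 | T1 X3
  T0 -> a
  T1 -> d
  T2 -> b
  X3 -> T2 S

Fill CYK table bottom-up:
  [0..0]={T1}  "d"  orig:{}
  [1..1]={S}  "c"
  [2..2]={T0}  "a"  orig:{}
  [0..1]=∅  "dc"
  [1..2]=∅  "ca"
  [0..2]=∅  "dca"

S ∉ T[0,2] ⇒ NO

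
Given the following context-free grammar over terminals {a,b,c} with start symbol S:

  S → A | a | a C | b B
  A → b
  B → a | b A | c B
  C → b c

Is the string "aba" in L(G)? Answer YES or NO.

CNF form of G:
  S -> T0 B | T2 C | a | b
  A -> b
  B -> T0 A | T1 B | a
  C -> T0 T1
  T0 -> b
  T1 -> c
  T2 -> a

Fill CYK table bottom-up:
  [0..0]={B,S,T2}  "a"  orig:{B,S}
  [1..1]={A,S,T0}  "b"  orig:{A,S}
  [2..2]={B,S,T2}  "a"  orig:{B,S}
  [0..1]=∅  "ab"
  [1..2]={S}  "ba"
  [0..2]=∅  "aba"

S ∉ T[0,2] ⇒ NO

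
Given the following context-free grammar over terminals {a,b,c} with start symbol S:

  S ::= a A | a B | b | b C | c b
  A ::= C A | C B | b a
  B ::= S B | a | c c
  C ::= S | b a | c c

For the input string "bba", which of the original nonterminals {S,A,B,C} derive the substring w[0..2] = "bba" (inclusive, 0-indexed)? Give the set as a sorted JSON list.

Convert to CNF:
  S -> T0 C | T1 A | T1 B | T2 T0 | b
  A -> C A | C B | T0 T1
  B -> S B | T2 T2 | a
  C -> T0 C | T0 T1 | T1 A | T1 B | T2 T0 | T2 T2 | b
  T0 -> b
  T1 -> a
  T2 -> c

Fill CYK table bottom-up — only the sub-triangle for w[0..2]:
  T[0,0] 'b' = {C,S,T0}  orig:{C,S}
  T[1,1] 'b' = {C,S,T0}  orig:{C,S}
  T[2,2] 'a' = {B,T1}  orig:{B}
  T[0,1] 'bb' = {C,S}
  T[1,2] 'ba' = {A,B,C}
  T[0,2] 'bba' = {A,B,C,S}

Original NTs in T[0,2] deriving "bba": ["A", "B", "C", "S"]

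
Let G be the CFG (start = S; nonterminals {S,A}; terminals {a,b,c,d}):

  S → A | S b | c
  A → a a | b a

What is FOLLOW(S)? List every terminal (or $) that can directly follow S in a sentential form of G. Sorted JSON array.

FIRST sets, iterate to fixpoint:
pass 1:
  A via A→a a: +{a}
  A via A→b a: +{b}
  S via S→A: +{a,b}
  S via S→c: +{c}
  FIRST(S)={a,b,c}  FIRST(A)={a,b}
pass 2: — fixpoint
  FIRST(S)={a,b,c}  FIRST(A)={a,b}

Compute FOLLOW by fixpoint:
FOLLOW(S) := {$}
[1]
  S→A: FOLLOW(A) ⊇ FOLLOW(S) ⊇ {$}; new: +{$}
  S→S b: FOLLOW(S) ⊇ FIRST(b) = {b}; new: +{b}
  FOLLOW[S]={$,b}  FOLLOW[A]={$}
[2]
  S→A: FOLLOW(A) ⊇ FOLLOW(S) ⊇ {$,b}; new: +{b}
  FOLLOW[S]={$,b}  FOLLOW[A]={$,b}
[3] — fixpoint
  FOLLOW[S]={$,b}  FOLLOW[A]={$,b}

FOLLOW(S) = ["$", "b"]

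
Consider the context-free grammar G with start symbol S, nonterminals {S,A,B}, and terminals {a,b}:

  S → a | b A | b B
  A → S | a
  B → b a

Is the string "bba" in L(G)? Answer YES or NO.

Convert to CNF:
  S -> T0 A | T0 B | a
  A -> T0 A | T0 B | a
  B -> T0 T1
  T0 -> b
  T1 -> a

CYK table (by increasing span):
  [0..0]={T0}  "b"  orig:{}
  [1..1]={T0}  "b"  orig:{}
  [2..2]={A,S,T1}  "a"  orig:{A,S}
  [0..1]=∅  "bb"
  [1..2]={A,B,S}  "ba"
  [0..2]={A,S}  "bba"

S ∈ T[0,2] ⇒ YES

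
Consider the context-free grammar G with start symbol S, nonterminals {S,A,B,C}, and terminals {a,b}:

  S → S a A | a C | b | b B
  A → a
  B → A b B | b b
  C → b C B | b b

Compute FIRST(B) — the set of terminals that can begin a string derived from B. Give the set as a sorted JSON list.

FIRST sets, iterate to fixpoint:
round 1:
  A via A→a: +{a}
  B via B→A b B: +{a}
  B via B→b b: +{b}
  C via C→b C B: +{b}
  S via S→a C: +{a}
  S via S→b: +{b}
  FIRST[S]={a,b}  FIRST[A]={a}  FIRST[B]={a,b}  FIRST[C]={b}
round 2: (stable)
  FIRST[S]={a,b}  FIRST[A]={a}  FIRST[B]={a,b}  FIRST[C]={b}

FIRST(B) = ["a", "b"]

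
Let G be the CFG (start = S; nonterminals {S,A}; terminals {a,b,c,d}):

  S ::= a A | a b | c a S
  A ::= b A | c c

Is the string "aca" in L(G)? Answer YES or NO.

Convert to CNF:
  S -> T1 X3 | T2 A | T2 T0
  A -> T0 A | T1 T1
  T0 -> b
  T1 -> c
  T2 -> a
  X3 -> T2 S

CYK table (by increasing span):
  [0..0]={T2}  "a"  orig:{}
  [1..1]={T1}  "c"  orig:{}
  [2..2]={T2}  "a"  orig:{}
  [0..1]=∅  "ac"
  [1..2]=∅  "ca"
  [0..2]=∅  "aca"

S ∉ T[0,2] ⇒ NO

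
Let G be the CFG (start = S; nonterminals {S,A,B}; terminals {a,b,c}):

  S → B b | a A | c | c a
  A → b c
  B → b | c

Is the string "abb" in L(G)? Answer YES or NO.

CNF form of G:
  S -> B T0 | T1 T2 | T2 A | c
  A -> T0 T1
  B -> b | c
  T0 -> b
  T1 -> c
  T2 -> a

CYK table (by increasing span):
  [0..0]={T2}  "a"  orig:{}
  [1..1]={B,T0}  "b"  orig:{B}
  [2..2]={B,T0}  "b"  orig:{B}
  [0..1]=∅  "ab"
  [1..2]={S}  "bb"
  [0..2]=∅  "abb"

S ∉ T[0,2] ⇒ NO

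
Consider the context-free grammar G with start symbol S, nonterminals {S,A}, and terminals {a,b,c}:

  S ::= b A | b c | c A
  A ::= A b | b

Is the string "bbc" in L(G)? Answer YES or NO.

CNF form of G:
  S -> T0 A | T0 T1 | T1 A
  A -> A T0 | b
  T0 -> b
  T1 -> c

Fill CYK table bottom-up:
  cell(0,0) b: {A,T0}  orig:{A}
  cell(1,1) b: {A,T0}  orig:{A}
  cell(2,2) c: {T1}  orig:{}
  cell(0,1) bb: {A,S}
  cell(1,2) bc: {S}
  cell(0,2) bbc: ∅

S ∉ T[0,2] ⇒ NO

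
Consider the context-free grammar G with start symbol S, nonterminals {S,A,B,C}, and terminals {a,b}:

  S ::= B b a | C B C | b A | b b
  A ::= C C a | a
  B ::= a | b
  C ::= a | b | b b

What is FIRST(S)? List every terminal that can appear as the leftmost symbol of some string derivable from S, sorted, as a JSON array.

Compute FIRST by fixpoint:
round 1:
  A via A→a: +{a}
  B via B→a: +{a}
  B via B→b: +{b}
  C via C→a: +{a}
  C via C→b: +{b}
  S via S→B b a: +{a,b}
  S: {a,b}  A: {a}  B: {a,b}  C: {a,b}
round 2:
  A via A→C C a: +{b}
  S: {a,b}  A: {a,b}  B: {a,b}  C: {a,b}
round 3: (stable)
  S: {a,b}  A: {a,b}  B: {a,b}  C: {a,b}

FIRST(S) = ["a", "b"]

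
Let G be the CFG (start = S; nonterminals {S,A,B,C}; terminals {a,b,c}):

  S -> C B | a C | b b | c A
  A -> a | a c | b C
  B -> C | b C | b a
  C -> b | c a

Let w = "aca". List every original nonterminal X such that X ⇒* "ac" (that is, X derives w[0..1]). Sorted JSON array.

Convert to CNF:
  S -> C B | T0 C | T1 A | T2 T2
  A -> T0 T1 | T2 C | a
  B -> T1 T0 | T2 C | T2 T0 | b
  C -> T1 T0 | b
  T0 -> a
  T1 -> c
  T2 -> b

CYK table (by increasing span) — only the sub-triangle for w[0..1]:
  T[0,0] 'a' = {A,T0}  orig:{A}
  T[1,1] 'c' = {T1}  orig:{}
  T[0,1] 'ac' = {A}

Original NTs in T[0,1] deriving "ac": ["A"]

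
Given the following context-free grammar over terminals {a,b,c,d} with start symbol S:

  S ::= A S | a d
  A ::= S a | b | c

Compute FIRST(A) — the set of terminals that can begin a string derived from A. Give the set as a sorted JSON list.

Compute FIRST by fixpoint:
[1]
  A via A→b: +{b}
  A via A→c: +{c}
  S via S→A S: +{b,c}
  S via S→a d: +{a}
  FIRST(S)={a,b,c}  FIRST(A)={b,c}
[2]
  A via A→S a: +{a}
  FIRST(S)={a,b,c}  FIRST(A)={a,b,c}
[3] done
  FIRST(S)={a,b,c}  FIRST(A)={a,b,c}

FIRST(A) = ["a", "b", "c"]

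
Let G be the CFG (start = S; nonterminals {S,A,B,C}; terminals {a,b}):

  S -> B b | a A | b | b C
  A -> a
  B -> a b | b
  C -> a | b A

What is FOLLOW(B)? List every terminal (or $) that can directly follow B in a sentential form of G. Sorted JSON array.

FIRST sets, iterate to fixpoint:
[1]
  A via A→a: +{a}
  B via B→a b: +{a}
  B via B→b: +{b}
  C via C→a: +{a}
  C via C→b A: +{b}
  S via S→B b: +{a,b}
  S: {a,b}  A: {a}  B: {a,b}  C: {a,b}
[2] — fixpoint
  S: {a,b}  A: {a}  B: {a,b}  C: {a,b}

FOLLOW iteration:
seed FOLLOW(S) with $
[1]
  S→B b: FOLLOW(B) ⊇ FIRST(b) = {b}; new: +{b}
  S→a A: FOLLOW(A) ⊇ FOLLOW(S) ⊇ {$}; new: +{$}
  S→b C: FOLLOW(C) ⊇ FOLLOW(S) ⊇ {$}; new: +{$}
  FOLLOW[S]={$}  FOLLOW[A]={$}  FOLLOW[B]={b}  FOLLOW[C]={$}
[2] — fixpoint
  FOLLOW[S]={$}  FOLLOW[A]={$}  FOLLOW[B]={b}  FOLLOW[C]={$}

FOLLOW(B) = ["b"]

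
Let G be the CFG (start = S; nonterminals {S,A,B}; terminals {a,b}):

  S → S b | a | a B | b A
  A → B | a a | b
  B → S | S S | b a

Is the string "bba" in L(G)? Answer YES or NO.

Convert to CNF:
  S -> S T0 | T0 A | T1 B | a
  A -> S S | S T0 | T0 A | T0 T1 | T1 B | T1 T1 | a | b
  B -> S S | S T0 | T0 A | T0 T1 | T1 B | a
  T0 -> b
  T1 -> a

CYK fill:
  cell(0,0) b: {A,T0}  orig:{A}
  cell(1,1) b: {A,T0}  orig:{A}
  cell(2,2) a: {A,B,S,T1}  orig:{A,B,S}
  cell(0,1) bb: {A,B,S}
  cell(1,2) ba: {A,B,S}
  cell(0,2) bba: {A,B,S}

S ∈ T[0,2] ⇒ YES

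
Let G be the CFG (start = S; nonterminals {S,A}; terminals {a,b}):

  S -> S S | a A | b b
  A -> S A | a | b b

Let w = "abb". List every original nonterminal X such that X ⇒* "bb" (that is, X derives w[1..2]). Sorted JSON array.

Convert to CNF:
  S -> S S | T0 T0 | T1 A
  A -> S A | T0 T0 | a
  T0 -> b
  T1 -> a

Fill CYK table bottom-up, restricted to cells inside w[1..2]:
  T[1,1] 'b' = {T0}  orig:{}
  T[2,2] 'b' = {T0}  orig:{}
  T[1,2] 'bb' = {A,S}

Original NTs in T[1,2] deriving "bb": ["A", "S"]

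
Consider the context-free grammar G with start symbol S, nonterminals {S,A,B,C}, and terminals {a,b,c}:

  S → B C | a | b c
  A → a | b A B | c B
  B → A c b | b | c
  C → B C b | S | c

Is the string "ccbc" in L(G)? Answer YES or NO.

Convert to CNF:
  S -> B C | T0 T1 | a
  A -> T0 X2 | T1 B | a
  B -> A X3 | b | c
  C -> B C | B X4 | T0 T1 | a | c
  T0 -> b
  T1 -> c
  X2 -> A B
  X3 -> T1 T0
  X4 -> C T0

CYK table (by increasing span):
  cell(0,0) c: {B,C,T1}  orig:{B,C}
  cell(1,1) c: {B,C,T1}  orig:{B,C}
  cell(2,2) b: {B,T0}  orig:{B}
  cell(3,3) c: {B,C,T1}  orig:{B,C}
  cell(0,1) cc: {A,C,S}
  cell(1,2) cb: {A,X3,X4}  orig:{A}
  cell(2,3) bc: {C,S}
  cell(0,2) ccb: {C,X2,X4}  orig:{C}
  cell(1,3) cbc: {C,S,X2}  orig:{C,S}
  cell(0,3) ccbc: {C,S}

S ∈ T[0,3] ⇒ YES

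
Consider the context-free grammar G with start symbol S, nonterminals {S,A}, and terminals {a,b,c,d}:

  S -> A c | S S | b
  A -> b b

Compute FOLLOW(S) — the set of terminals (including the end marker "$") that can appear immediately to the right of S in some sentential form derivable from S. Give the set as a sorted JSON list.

FIRST sets, iterate to fixpoint:
round 1:
  A via A→b b: +{b}
  S via S→A c: +{b}
  FIRST[S]={b}  FIRST[A]={b}
round 2: — fixpoint
  FIRST[S]={b}  FIRST[A]={b}

Compute FOLLOW by fixpoint:
seed FOLLOW(S) with $
[1]
  S→A c: FOLLOW(A) ⊇ FIRST(c) = {c}; new: +{c}
  S→S S: FOLLOW(S) ⊇ FIRST(S) = {b}; new: +{b}
  FOLLOW(S)={$,b}  FOLLOW(A)={c}
[2] done
  FOLLOW(S)={$,b}  FOLLOW(A)={c}

FOLLOW(S) = ["$", "b"]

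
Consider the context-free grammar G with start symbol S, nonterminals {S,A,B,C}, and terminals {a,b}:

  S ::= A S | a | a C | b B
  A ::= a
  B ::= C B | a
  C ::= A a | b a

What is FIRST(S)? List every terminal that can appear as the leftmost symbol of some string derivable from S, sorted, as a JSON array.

FIRST iteration:
round 1:
  A via A→a: +{a}
  B via B→a: +{a}
  C via C→A a: +{a}
  C via C→b a: +{b}
  S via S→A S: +{a}
  S via S→b B: +{b}
  FIRST(S)={a,b}  FIRST(A)={a}  FIRST(B)={a}  FIRST(C)={a,b}
round 2:
  B via B→C B: +{b}
  FIRST(S)={a,b}  FIRST(A)={a}  FIRST(B)={a,b}  FIRST(C)={a,b}
round 3: done
  FIRST(S)={a,b}  FIRST(A)={a}  FIRST(B)={a,b}  FIRST(C)={a,b}

FIRST(S) = ["a", "b"]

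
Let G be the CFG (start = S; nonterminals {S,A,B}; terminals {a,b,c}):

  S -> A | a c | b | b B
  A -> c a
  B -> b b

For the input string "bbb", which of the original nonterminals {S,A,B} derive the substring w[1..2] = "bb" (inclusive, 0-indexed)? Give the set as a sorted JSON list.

Convert to CNF:
  S -> T0 T1 | T1 T0 | T2 B | b
  A -> T0 T1
  B -> T2 T2
  T0 -> c
  T1 -> a
  T2 -> b

CYK fill, restricted to cells inside w[1..2]:
  [1..1]={S,T2}  "b"  orig:{S}
  [2..2]={S,T2}  "b"  orig:{S}
  [1..2]={B}  "bb"

Original NTs in T[1,2] deriving "bb": ["B"]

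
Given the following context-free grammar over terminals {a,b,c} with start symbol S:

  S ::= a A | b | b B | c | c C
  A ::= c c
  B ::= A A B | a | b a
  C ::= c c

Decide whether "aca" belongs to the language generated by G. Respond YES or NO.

Convert to CNF:
  S -> T0 C | T1 B | T2 A | b | c
  A -> T0 T0
  B -> A X3 | T1 T2 | a
  C -> T0 T0
  T0 -> c
  T1 -> b
  T2 -> a
  X3 -> A B

Fill CYK table bottom-up:
  [0..0]={B,T2}  "a"  orig:{B}
  [1..1]={S,T0}  "c"  orig:{S}
  [2..2]={B,T2}  "a"  orig:{B}
  [0..1]=∅  "ac"
  [1..2]=∅  "ca"
  [0..2]=∅  "aca"

S ∉ T[0,2] ⇒ NO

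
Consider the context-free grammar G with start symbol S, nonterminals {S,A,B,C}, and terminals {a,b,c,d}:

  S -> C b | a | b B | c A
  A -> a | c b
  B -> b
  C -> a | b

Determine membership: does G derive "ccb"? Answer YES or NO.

CNF form of G:
  S -> C T1 | T0 A | T1 B | a
  A -> T0 T1 | a
  B -> b
  C -> a | b
  T0 -> c
  T1 -> b

CYK fill:
  T[0,0] 'c' = {T0}  orig:{}
  T[1,1] 'c' = {T0}  orig:{}
  T[2,2] 'b' = {B,C,T1}  orig:{B,C}
  T[0,1] 'cc' = ∅
  T[1,2] 'cb' = {A}
  T[0,2] 'ccb' = {S}

S ∈ T[0,2] ⇒ YES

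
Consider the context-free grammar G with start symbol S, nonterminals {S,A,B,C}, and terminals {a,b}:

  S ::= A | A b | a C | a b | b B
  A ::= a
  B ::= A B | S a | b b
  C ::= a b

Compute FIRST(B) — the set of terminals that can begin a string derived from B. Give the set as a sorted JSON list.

Compute FIRST by fixpoint:
iter 1:
  A via A→a: +{a}
  B via B→A B: +{a}
  B via B→b b: +{b}
  C via C→a b: +{a}
  S via S→A: +{a}
  S via S→b B: +{b}
  FIRST(S)={a,b}  FIRST(A)={a}  FIRST(B)={a,b}  FIRST(C)={a}
iter 2: done
  FIRST(S)={a,b}  FIRST(A)={a}  FIRST(B)={a,b}  FIRST(C)={a}

FIRST(B) = ["a", "b"]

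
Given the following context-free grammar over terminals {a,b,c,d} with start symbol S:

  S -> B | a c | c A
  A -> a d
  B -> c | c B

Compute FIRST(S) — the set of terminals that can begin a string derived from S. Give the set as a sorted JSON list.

FIRST sets, iterate to fixpoint:
iter 1:
  A via A→a d: +{a}
  B via B→c: +{c}
  S via S→B: +{c}
  S via S→a c: +{a}
  FIRST(S)={a,c}  FIRST(A)={a}  FIRST(B)={c}
iter 2: — fixpoint
  FIRST(S)={a,c}  FIRST(A)={a}  FIRST(B)={c}

FIRST(S) = ["a", "c"]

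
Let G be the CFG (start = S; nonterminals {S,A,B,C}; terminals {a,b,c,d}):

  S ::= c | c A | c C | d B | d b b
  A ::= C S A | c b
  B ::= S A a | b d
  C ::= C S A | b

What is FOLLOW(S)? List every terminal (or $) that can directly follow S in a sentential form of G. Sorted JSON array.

FIRST sets, iterate to fixpoint:
iter 1:
  A via A→c b: +{c}
  B via B→b d: +{b}
  C via C→b: +{b}
  S via S→c: +{c}
  S via S→d B: +{d}
  FIRST[S]={c,d}  FIRST[A]={c}  FIRST[B]={b}  FIRST[C]={b}
iter 2:
  A via A→C S A: +{b}
  B via B→S A a: +{c,d}
  FIRST[S]={c,d}  FIRST[A]={b,c}  FIRST[B]={b,c,d}  FIRST[C]={b}
iter 3: (stable)
  FIRST[S]={c,d}  FIRST[A]={b,c}  FIRST[B]={b,c,d}  FIRST[C]={b}

FOLLOW iteration:
seed FOLLOW(S) with $
pass 1:
  A→C S A: FOLLOW(C) ⊇ FIRST(S) = {c,d}; new: +{c,d}
  A→C S A: FOLLOW(S) ⊇ FIRST(A) = {b,c}; new: +{b,c}
  B→S A a: FOLLOW(A) ⊇ FIRST(a) = {a}; new: +{a}
  C→C S A: FOLLOW(A) ⊇ FOLLOW(C) ⊇ {c,d}; new: +{c,d}
  S→c A: FOLLOW(A) ⊇ FOLLOW(S) ⊇ {$,b,c}; new: +{$,b}
  S→c C: FOLLOW(C) ⊇ FOLLOW(S) ⊇ {$,b,c}; new: +{$,b}
  S→d B: FOLLOW(B) ⊇ FOLLOW(S) ⊇ {$,b,c}; new: +{$,b,c}
  FOLLOW(S)={$,b,c}  FOLLOW(A)={$,a,b,c,d}  FOLLOW(B)={$,b,c}  FOLLOW(C)={$,b,c,d}
pass 2: (no change)
  FOLLOW(S)={$,b,c}  FOLLOW(A)={$,a,b,c,d}  FOLLOW(B)={$,b,c}  FOLLOW(C)={$,b,c,d}

FOLLOW(S) = ["$", "b", "c"]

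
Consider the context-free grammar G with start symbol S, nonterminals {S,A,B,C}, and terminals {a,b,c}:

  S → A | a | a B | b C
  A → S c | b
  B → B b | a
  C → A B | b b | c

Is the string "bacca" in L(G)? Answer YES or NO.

CNF form of G:
  S -> S T0 | T1 C | T2 B | a | b
  A -> S T0 | b
  B -> B T1 | a
  C -> A B | T1 T1 | c
  T0 -> c
  T1 -> b
  T2 -> a

CYK table (by increasing span):
  T[0,0] 'b' = {A,S,T1}  orig:{A,S}
  T[1,1] 'a' = {B,S,T2}  orig:{B,S}
  T[2,2] 'c' = {C,T0}  orig:{C}
  T[3,3] 'c' = {C,T0}  orig:{C}
  T[4,4] 'a' = {B,S,T2}  orig:{B,S}
  T[0,1] 'ba' = {C}
  T[1,2] 'ac' = {A,S}
  T[2,3] 'cc' = ∅
  T[3,4] 'ca' = ∅
  T[0,2] 'bac' = ∅
  T[1,3] 'acc' = {A,S}
  T[2,4] 'cca' = ∅
  T[0,3] 'bacc' = ∅
  T[1,4] 'acca' = {C}
  T[0,4] 'bacca' = {S}

S ∈ T[0,4] ⇒ YES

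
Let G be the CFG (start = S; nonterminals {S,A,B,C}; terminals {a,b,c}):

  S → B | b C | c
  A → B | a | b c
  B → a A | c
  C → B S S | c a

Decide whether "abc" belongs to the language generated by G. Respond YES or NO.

Convert to CNF:
  S -> T0 A | T1 C | c
  A -> T0 A | T1 T2 | a | c
  B -> T0 A | c
  C -> B X3 | T2 T0
  T0 -> a
  T1 -> b
  T2 -> c
  X3 -> S S

CYK table (by increasing span):
  cell(0,0) a: {A,T0}  orig:{A}
  cell(1,1) b: {T1}  orig:{}
  cell(2,2) c: {A,B,S,T2}  orig:{A,B,S}
  cell(0,1) ab: ∅
  cell(1,2) bc: {A}
  cell(0,2) abc: {A,B,S}

S ∈ T[0,2] ⇒ YES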